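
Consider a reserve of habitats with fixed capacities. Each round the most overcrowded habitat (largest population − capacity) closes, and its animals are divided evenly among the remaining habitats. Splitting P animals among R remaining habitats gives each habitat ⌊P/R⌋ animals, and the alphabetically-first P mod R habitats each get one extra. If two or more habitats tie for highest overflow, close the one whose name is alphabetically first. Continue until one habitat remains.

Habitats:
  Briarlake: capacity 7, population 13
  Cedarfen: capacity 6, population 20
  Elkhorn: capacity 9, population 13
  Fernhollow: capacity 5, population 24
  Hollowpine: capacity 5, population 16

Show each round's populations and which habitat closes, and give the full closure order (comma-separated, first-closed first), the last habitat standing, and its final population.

Closure order: Fernhollow, Cedarfen, Hollowpine, Briarlake
Last habitat: Elkhorn with 86 animals

Round 1: Briarlake=13 Cedarfen=20 Elkhorn=13 Fernhollow=24 Hollowpine=16 → close Fernhollow (overflow 19)
  24÷4 = 6 each, +1 to first 0
Round 2: Briarlake=19 Cedarfen=26 Elkhorn=19 Hollowpine=22 → close Cedarfen (overflow 20)
  26÷3 = 8 each, +1 to first 2
Round 3: Briarlake=28 Elkhorn=28 Hollowpine=30 → close Hollowpine (overflow 25)
  30÷2 = 15 each, +1 to first 0
Round 4: Briarlake=43 Elkhorn=43 → close Briarlake (overflow 36)
  43÷1 = 43 each, +1 to first 0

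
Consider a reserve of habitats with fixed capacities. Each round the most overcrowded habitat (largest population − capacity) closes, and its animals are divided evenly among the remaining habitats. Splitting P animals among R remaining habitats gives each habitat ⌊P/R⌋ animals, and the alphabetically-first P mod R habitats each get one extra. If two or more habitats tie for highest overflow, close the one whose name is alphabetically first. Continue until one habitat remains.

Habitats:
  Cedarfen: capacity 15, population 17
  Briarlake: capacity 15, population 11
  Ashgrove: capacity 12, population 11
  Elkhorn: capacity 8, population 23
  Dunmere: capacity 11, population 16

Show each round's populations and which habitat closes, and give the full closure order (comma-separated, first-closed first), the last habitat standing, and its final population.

Round 1: Ashgrove=11 Briarlake=11 Cedarfen=17 Dunmere=16 Elkhorn=23 → close Elkhorn (overflow 15)
  23÷4 = 5 each, +1 to first 3
Round 2: Ashgrove=17 Briarlake=17 Cedarfen=23 Dunmere=21 → close Dunmere (overflow 10)
  21÷3 = 7 each, +1 to first 0
Round 3: Ashgrove=24 Briarlake=24 Cedarfen=30 → close Cedarfen (overflow 15)
  30÷2 = 15 each, +1 to first 0
Round 4: Ashgrove=39 Briarlake=39 → close Ashgrove (overflow 27)
  39÷1 = 39 each, +1 to first 0

Closure order: Elkhorn, Dunmere, Cedarfen, Ashgrove
Last habitat: Briarlake with 78 animals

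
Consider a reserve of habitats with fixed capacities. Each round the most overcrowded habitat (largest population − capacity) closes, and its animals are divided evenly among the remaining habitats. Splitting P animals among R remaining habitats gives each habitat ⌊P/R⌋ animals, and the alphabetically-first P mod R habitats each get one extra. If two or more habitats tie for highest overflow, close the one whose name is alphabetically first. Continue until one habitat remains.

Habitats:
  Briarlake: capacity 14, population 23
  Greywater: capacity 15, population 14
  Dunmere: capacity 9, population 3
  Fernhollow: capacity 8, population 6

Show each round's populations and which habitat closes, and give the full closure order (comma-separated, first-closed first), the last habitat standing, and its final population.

Round 1: Briarlake=23 Dunmere=3 Fernhollow=6 Greywater=14 → close Briarlake (overflow 9)
  23÷3 = 7 each, +1 to first 2
Round 2: Dunmere=11 Fernhollow=14 Greywater=21 → close Fernhollow (overflow 6)
  14÷2 = 7 each, +1 to first 0
Round 3: Dunmere=18 Greywater=28 → close Greywater (overflow 13)
  28÷1 = 28 each, +1 to first 0

Closure order: Briarlake, Fernhollow, Greywater
Last habitat: Dunmere with 46 animals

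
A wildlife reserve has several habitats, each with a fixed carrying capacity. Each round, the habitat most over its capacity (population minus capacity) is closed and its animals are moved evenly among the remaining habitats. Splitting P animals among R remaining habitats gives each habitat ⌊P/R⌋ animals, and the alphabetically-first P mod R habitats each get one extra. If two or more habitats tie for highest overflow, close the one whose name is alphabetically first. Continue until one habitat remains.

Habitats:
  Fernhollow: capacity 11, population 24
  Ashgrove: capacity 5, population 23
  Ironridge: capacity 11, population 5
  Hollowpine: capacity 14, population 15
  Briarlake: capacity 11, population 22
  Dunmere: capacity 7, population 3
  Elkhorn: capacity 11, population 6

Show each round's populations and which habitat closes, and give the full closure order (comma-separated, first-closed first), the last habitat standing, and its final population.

Closure order: Ashgrove, Fernhollow, Briarlake, Hollowpine, Dunmere, Elkhorn
Last habitat: Ironridge with 98 animals

Round 1: Ashgrove=23 Briarlake=22 Dunmere=3 Elkhorn=6 Fernhollow=24 Hollowpine=15 Ironridge=5 → close Ashgrove (overflow 18)
  23÷6 = 3 each, +1 to first 5
Round 2: Briarlake=26 Dunmere=7 Elkhorn=10 Fernhollow=28 Hollowpine=19 Ironridge=8 → close Fernhollow (overflow 17)
  28÷5 = 5 each, +1 to first 3
Round 3: Briarlake=32 Dunmere=13 Elkhorn=16 Hollowpine=24 Ironridge=13 → close Briarlake (overflow 21)
  32÷4 = 8 each, +1 to first 0
Round 4: Dunmere=21 Elkhorn=24 Hollowpine=32 Ironridge=21 → close Hollowpine (overflow 18)
  32÷3 = 10 each, +1 to first 2
Round 5: Dunmere=32 Elkhorn=35 Ironridge=31 → close Dunmere (overflow 25)
  32÷2 = 16 each, +1 to first 0
Round 6: Elkhorn=51 Ironridge=47 → close Elkhorn (overflow 40)
  51÷1 = 51 each, +1 to first 0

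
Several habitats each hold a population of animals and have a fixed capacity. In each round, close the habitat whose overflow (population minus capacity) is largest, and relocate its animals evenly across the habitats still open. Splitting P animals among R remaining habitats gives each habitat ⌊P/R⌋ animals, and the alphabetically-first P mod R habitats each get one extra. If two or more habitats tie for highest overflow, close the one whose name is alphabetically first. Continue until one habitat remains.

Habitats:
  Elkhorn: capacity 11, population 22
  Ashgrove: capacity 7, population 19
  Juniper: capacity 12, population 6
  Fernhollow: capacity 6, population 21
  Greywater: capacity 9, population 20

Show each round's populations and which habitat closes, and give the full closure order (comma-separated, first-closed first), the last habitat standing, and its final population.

Round 1: Ashgrove=19 Elkhorn=22 Fernhollow=21 Greywater=20 Juniper=6 → close Fernhollow (overflow 15)
  21÷4 = 5 each, +1 to first 1
Round 2: Ashgrove=25 Elkhorn=27 Greywater=25 Juniper=11 → close Ashgrove (overflow 18)
  25÷3 = 8 each, +1 to first 1
Round 3: Elkhorn=36 Greywater=33 Juniper=19 → close Elkhorn (overflow 25)
  36÷2 = 18 each, +1 to first 0
Round 4: Greywater=51 Juniper=37 → close Greywater (overflow 42)
  51÷1 = 51 each, +1 to first 0

Closure order: Fernhollow, Ashgrove, Elkhorn, Greywater
Last habitat: Juniper with 88 animals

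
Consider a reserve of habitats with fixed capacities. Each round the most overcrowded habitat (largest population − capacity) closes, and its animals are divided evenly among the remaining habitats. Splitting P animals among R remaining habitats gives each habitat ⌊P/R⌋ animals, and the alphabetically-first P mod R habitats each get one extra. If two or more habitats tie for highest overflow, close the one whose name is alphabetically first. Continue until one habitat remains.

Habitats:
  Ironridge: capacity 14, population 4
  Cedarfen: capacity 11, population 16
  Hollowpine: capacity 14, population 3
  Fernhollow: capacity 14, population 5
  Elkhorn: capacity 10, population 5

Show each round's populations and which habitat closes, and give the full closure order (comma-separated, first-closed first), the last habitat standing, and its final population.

Round 1: Cedarfen=16 Elkhorn=5 Fernhollow=5 Hollowpine=3 Ironridge=4 → close Cedarfen (overflow 5)
  16÷4 = 4 each, +1 to first 0
Round 2: Elkhorn=9 Fernhollow=9 Hollowpine=7 Ironridge=8 → close Elkhorn (overflow -1)
  9÷3 = 3 each, +1 to first 0
Round 3: Fernhollow=12 Hollowpine=10 Ironridge=11 → close Fernhollow (overflow -2)
  12÷2 = 6 each, +1 to first 0
Round 4: Hollowpine=16 Ironridge=17 → close Ironridge (overflow 3)
  17÷1 = 17 each, +1 to first 0

Closure order: Cedarfen, Elkhorn, Fernhollow, Ironridge
Last habitat: Hollowpine with 33 animals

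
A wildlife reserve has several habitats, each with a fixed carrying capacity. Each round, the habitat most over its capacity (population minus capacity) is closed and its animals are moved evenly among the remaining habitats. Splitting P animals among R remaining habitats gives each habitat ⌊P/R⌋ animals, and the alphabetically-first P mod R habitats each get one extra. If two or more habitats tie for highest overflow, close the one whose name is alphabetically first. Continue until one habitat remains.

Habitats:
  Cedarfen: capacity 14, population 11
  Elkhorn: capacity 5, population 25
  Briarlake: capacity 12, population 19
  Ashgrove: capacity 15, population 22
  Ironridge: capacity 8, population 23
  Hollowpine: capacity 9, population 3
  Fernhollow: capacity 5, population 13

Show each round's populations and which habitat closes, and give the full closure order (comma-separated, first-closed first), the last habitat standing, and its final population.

Closure order: Elkhorn, Ironridge, Ashgrove, Briarlake, Fernhollow, Cedarfen
Last habitat: Hollowpine with 116 animals

Round 1: Ashgrove=22 Briarlake=19 Cedarfen=11 Elkhorn=25 Fernhollow=13 Hollowpine=3 Ironridge=23 → close Elkhorn (overflow 20)
  25÷6 = 4 each, +1 to first 1
Round 2: Ashgrove=27 Briarlake=23 Cedarfen=15 Fernhollow=17 Hollowpine=7 Ironridge=27 → close Ironridge (overflow 19)
  27÷5 = 5 each, +1 to first 2
Round 3: Ashgrove=33 Briarlake=29 Cedarfen=20 Fernhollow=22 Hollowpine=12 → close Ashgrove (overflow 18)
  33÷4 = 8 each, +1 to first 1
Round 4: Briarlake=38 Cedarfen=28 Fernhollow=30 Hollowpine=20 → close Briarlake (overflow 26)
  38÷3 = 12 each, +1 to first 2
Round 5: Cedarfen=41 Fernhollow=43 Hollowpine=32 → close Fernhollow (overflow 38)
  43÷2 = 21 each, +1 to first 1
Round 6: Cedarfen=63 Hollowpine=53 → close Cedarfen (overflow 49)
  63÷1 = 63 each, +1 to first 0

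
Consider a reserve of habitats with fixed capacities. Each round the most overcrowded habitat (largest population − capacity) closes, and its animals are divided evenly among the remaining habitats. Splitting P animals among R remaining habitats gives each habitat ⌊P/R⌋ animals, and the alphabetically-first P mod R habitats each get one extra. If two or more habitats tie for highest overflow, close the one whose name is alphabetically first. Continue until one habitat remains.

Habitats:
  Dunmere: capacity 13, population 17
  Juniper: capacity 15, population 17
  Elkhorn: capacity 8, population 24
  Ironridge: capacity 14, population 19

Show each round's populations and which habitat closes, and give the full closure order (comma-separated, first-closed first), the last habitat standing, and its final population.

Round 1: Dunmere=17 Elkhorn=24 Ironridge=19 Juniper=17 → close Elkhorn (overflow 16)
  24÷3 = 8 each, +1 to first 0
Round 2: Dunmere=25 Ironridge=27 Juniper=25 → close Ironridge (overflow 13)
  27÷2 = 13 each, +1 to first 1
Round 3: Dunmere=39 Juniper=38 → close Dunmere (overflow 26)
  39÷1 = 39 each, +1 to first 0

Closure order: Elkhorn, Ironridge, Dunmere
Last habitat: Juniper with 77 animals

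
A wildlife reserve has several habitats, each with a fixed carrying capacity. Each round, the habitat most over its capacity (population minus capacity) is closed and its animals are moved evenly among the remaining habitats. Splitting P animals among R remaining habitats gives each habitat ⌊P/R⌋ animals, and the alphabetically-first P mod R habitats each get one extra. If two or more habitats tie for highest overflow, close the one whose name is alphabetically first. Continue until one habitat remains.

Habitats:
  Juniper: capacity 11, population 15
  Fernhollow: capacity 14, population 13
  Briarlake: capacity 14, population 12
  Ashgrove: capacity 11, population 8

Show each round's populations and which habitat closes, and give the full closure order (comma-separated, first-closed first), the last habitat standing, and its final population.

Round 1: Ashgrove=8 Briarlake=12 Fernhollow=13 Juniper=15 → close Juniper (overflow 4)
  15÷3 = 5 each, +1 to first 0
Round 2: Ashgrove=13 Briarlake=17 Fernhollow=18 → close Fernhollow (overflow 4)
  18÷2 = 9 each, +1 to first 0
Round 3: Ashgrove=22 Briarlake=26 → close Briarlake (overflow 12)
  26÷1 = 26 each, +1 to first 0

Closure order: Juniper, Fernhollow, Briarlake
Last habitat: Ashgrove with 48 animals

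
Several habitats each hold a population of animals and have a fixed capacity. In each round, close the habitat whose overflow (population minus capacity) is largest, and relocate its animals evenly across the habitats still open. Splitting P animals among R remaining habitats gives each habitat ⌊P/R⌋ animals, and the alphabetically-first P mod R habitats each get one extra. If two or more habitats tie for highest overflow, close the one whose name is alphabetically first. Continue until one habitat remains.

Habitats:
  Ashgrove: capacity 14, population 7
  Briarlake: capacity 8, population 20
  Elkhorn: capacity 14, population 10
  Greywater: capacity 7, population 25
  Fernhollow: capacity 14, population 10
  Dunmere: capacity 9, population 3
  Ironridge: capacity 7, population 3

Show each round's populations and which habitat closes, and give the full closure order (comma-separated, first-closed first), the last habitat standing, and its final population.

Round 1: Ashgrove=7 Briarlake=20 Dunmere=3 Elkhorn=10 Fernhollow=10 Greywater=25 Ironridge=3 → close Greywater (overflow 18)
  25÷6 = 4 each, +1 to first 1
Round 2: Ashgrove=12 Briarlake=24 Dunmere=7 Elkhorn=14 Fernhollow=14 Ironridge=7 → close Briarlake (overflow 16)
  24÷5 = 4 each, +1 to first 4
Round 3: Ashgrove=17 Dunmere=12 Elkhorn=19 Fernhollow=19 Ironridge=11 → close Elkhorn (overflow 5)
  19÷4 = 4 each, +1 to first 3
Round 4: Ashgrove=22 Dunmere=17 Fernhollow=24 Ironridge=15 → close Fernhollow (overflow 10)
  24÷3 = 8 each, +1 to first 0
Round 5: Ashgrove=30 Dunmere=25 Ironridge=23 → close Ashgrove (overflow 16)
  30÷2 = 15 each, +1 to first 0
Round 6: Dunmere=40 Ironridge=38 → close Dunmere (overflow 31)
  40÷1 = 40 each, +1 to first 0

Closure order: Greywater, Briarlake, Elkhorn, Fernhollow, Ashgrove, Dunmere
Last habitat: Ironridge with 78 animals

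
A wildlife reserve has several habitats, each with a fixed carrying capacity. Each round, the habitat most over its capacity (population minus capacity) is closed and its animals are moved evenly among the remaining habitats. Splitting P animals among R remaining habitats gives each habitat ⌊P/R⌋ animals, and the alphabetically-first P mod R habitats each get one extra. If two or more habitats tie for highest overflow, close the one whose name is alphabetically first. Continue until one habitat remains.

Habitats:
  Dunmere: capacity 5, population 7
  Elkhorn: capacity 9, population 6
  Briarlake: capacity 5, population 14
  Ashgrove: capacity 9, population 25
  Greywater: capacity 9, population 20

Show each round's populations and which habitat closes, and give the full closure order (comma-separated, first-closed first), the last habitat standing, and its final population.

Round 1: Ashgrove=25 Briarlake=14 Dunmere=7 Elkhorn=6 Greywater=20 → close Ashgrove (overflow 16)
  25÷4 = 6 each, +1 to first 1
Round 2: Briarlake=21 Dunmere=13 Elkhorn=12 Greywater=26 → close Greywater (overflow 17)
  26÷3 = 8 each, +1 to first 2
Round 3: Briarlake=30 Dunmere=22 Elkhorn=20 → close Briarlake (overflow 25)
  30÷2 = 15 each, +1 to first 0
Round 4: Dunmere=37 Elkhorn=35 → close Dunmere (overflow 32)
  37÷1 = 37 each, +1 to first 0

Closure order: Ashgrove, Greywater, Briarlake, Dunmere
Last habitat: Elkhorn with 72 animals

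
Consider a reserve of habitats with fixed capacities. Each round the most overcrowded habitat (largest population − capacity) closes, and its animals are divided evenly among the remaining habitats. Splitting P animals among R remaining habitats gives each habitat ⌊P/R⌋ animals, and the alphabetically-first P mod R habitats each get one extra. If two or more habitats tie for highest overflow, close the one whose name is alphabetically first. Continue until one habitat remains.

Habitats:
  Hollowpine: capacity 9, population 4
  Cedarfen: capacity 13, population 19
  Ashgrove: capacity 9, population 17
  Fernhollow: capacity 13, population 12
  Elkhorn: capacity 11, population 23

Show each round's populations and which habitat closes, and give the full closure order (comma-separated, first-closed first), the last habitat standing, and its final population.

Round 1: Ashgrove=17 Cedarfen=19 Elkhorn=23 Fernhollow=12 Hollowpine=4 → close Elkhorn (overflow 12)
  23÷4 = 5 each, +1 to first 3
Round 2: Ashgrove=23 Cedarfen=25 Fernhollow=18 Hollowpine=9 → close Ashgrove (overflow 14)
  23÷3 = 7 each, +1 to first 2
Round 3: Cedarfen=33 Fernhollow=26 Hollowpine=16 → close Cedarfen (overflow 20)
  33÷2 = 16 each, +1 to first 1
Round 4: Fernhollow=43 Hollowpine=32 → close Fernhollow (overflow 30)
  43÷1 = 43 each, +1 to first 0

Closure order: Elkhorn, Ashgrove, Cedarfen, Fernhollow
Last habitat: Hollowpine with 75 animals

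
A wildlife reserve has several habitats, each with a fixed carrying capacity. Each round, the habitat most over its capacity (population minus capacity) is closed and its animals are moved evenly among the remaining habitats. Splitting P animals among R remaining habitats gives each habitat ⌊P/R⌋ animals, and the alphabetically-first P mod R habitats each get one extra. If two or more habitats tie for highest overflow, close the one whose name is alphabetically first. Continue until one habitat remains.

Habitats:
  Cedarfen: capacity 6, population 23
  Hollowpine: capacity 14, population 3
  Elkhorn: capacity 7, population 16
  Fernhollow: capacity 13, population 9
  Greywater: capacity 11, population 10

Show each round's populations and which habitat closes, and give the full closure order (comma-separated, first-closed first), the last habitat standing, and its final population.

Closure order: Cedarfen, Elkhorn, Greywater, Fernhollow
Last habitat: Hollowpine with 61 animals

Round 1: Cedarfen=23 Elkhorn=16 Fernhollow=9 Greywater=10 Hollowpine=3 → close Cedarfen (overflow 17)
  23÷4 = 5 each, +1 to first 3
Round 2: Elkhorn=22 Fernhollow=15 Greywater=16 Hollowpine=8 → close Elkhorn (overflow 15)
  22÷3 = 7 each, +1 to first 1
Round 3: Fernhollow=23 Greywater=23 Hollowpine=15 → close Greywater (overflow 12)
  23÷2 = 11 each, +1 to first 1
Round 4: Fernhollow=35 Hollowpine=26 → close Fernhollow (overflow 22)
  35÷1 = 35 each, +1 to first 0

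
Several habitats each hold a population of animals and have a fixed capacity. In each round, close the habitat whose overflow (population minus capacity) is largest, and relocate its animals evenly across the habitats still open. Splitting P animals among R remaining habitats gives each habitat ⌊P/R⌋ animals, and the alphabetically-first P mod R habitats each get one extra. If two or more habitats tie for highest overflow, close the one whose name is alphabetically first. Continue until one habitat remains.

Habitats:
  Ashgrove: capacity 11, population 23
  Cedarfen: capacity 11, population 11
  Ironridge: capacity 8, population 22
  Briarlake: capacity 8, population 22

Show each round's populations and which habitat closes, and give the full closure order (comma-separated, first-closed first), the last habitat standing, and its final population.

Round 1: Ashgrove=23 Briarlake=22 Cedarfen=11 Ironridge=22 → close Briarlake (overflow 14)
  22÷3 = 7 each, +1 to first 1
Round 2: Ashgrove=31 Cedarfen=18 Ironridge=29 → close Ironridge (overflow 21)
  29÷2 = 14 each, +1 to first 1
Round 3: Ashgrove=46 Cedarfen=32 → close Ashgrove (overflow 35)
  46÷1 = 46 each, +1 to first 0

Closure order: Briarlake, Ironridge, Ashgrove
Last habitat: Cedarfen with 78 animals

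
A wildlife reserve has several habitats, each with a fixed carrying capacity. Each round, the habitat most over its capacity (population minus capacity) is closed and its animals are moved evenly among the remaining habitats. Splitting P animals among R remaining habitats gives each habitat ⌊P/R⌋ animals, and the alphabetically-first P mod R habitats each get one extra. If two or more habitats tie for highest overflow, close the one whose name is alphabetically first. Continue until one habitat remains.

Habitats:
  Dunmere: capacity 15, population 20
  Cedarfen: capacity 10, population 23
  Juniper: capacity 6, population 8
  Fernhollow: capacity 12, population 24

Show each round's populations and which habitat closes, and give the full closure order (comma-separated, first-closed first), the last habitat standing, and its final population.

Round 1: Cedarfen=23 Dunmere=20 Fernhollow=24 Juniper=8 → close Cedarfen (overflow 13)
  23÷3 = 7 each, +1 to first 2
Round 2: Dunmere=28 Fernhollow=32 Juniper=15 → close Fernhollow (overflow 20)
  32÷2 = 16 each, +1 to first 0
Round 3: Dunmere=44 Juniper=31 → close Dunmere (overflow 29)
  44÷1 = 44 each, +1 to first 0

Closure order: Cedarfen, Fernhollow, Dunmere
Last habitat: Juniper with 75 animals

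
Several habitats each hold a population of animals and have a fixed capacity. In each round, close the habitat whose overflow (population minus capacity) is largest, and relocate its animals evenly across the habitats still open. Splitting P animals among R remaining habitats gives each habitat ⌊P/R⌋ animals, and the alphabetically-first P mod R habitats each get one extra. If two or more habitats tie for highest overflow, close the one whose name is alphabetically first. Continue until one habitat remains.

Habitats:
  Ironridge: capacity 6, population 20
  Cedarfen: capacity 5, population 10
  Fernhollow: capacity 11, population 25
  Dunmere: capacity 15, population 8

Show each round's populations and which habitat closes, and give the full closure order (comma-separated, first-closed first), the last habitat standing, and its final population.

Closure order: Fernhollow, Ironridge, Cedarfen
Last habitat: Dunmere with 63 animals

Round 1: Cedarfen=10 Dunmere=8 Fernhollow=25 Ironridge=20 → close Fernhollow (overflow 14)
  25÷3 = 8 each, +1 to first 1
Round 2: Cedarfen=19 Dunmere=16 Ironridge=28 → close Ironridge (overflow 22)
  28÷2 = 14 each, +1 to first 0
Round 3: Cedarfen=33 Dunmere=30 → close Cedarfen (overflow 28)
  33÷1 = 33 each, +1 to first 0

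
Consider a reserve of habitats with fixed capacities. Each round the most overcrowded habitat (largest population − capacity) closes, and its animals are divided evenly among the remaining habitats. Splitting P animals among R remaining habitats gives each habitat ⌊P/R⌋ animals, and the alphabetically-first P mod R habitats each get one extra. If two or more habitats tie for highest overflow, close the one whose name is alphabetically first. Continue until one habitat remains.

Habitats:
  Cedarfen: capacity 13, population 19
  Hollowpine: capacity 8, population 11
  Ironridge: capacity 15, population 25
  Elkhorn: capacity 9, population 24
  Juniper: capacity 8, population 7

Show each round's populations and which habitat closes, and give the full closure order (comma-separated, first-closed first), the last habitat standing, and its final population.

Round 1: Cedarfen=19 Elkhorn=24 Hollowpine=11 Ironridge=25 Juniper=7 → close Elkhorn (overflow 15)
  24÷4 = 6 each, +1 to first 0
Round 2: Cedarfen=25 Hollowpine=17 Ironridge=31 Juniper=13 → close Ironridge (overflow 16)
  31÷3 = 10 each, +1 to first 1
Round 3: Cedarfen=36 Hollowpine=27 Juniper=23 → close Cedarfen (overflow 23)
  36÷2 = 18 each, +1 to first 0
Round 4: Hollowpine=45 Juniper=41 → close Hollowpine (overflow 37)
  45÷1 = 45 each, +1 to first 0

Closure order: Elkhorn, Ironridge, Cedarfen, Hollowpine
Last habitat: Juniper with 86 animals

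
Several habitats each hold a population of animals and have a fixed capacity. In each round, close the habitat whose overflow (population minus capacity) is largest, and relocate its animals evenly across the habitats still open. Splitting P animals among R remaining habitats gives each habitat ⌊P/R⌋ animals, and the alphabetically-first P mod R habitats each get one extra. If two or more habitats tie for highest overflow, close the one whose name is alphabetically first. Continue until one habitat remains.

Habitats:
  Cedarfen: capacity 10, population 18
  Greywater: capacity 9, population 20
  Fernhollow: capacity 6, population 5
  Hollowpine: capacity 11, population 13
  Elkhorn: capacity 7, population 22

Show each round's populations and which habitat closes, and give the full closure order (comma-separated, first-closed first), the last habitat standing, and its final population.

Round 1: Cedarfen=18 Elkhorn=22 Fernhollow=5 Greywater=20 Hollowpine=13 → close Elkhorn (overflow 15)
  22÷4 = 5 each, +1 to first 2
Round 2: Cedarfen=24 Fernhollow=11 Greywater=25 Hollowpine=18 → close Greywater (overflow 16)
  25÷3 = 8 each, +1 to first 1
Round 3: Cedarfen=33 Fernhollow=19 Hollowpine=26 → close Cedarfen (overflow 23)
  33÷2 = 16 each, +1 to first 1
Round 4: Fernhollow=36 Hollowpine=42 → close Hollowpine (overflow 31)
  42÷1 = 42 each, +1 to first 0

Closure order: Elkhorn, Greywater, Cedarfen, Hollowpine
Last habitat: Fernhollow with 78 animals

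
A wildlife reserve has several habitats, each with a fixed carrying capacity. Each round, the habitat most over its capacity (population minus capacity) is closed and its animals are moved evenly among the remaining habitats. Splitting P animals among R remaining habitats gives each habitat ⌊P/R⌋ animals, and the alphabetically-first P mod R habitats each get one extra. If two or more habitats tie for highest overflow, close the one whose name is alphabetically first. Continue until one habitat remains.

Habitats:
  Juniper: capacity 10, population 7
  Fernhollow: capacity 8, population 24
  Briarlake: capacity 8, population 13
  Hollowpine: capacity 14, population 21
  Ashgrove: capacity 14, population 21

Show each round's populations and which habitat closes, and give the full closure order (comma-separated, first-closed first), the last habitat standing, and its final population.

Closure order: Fernhollow, Ashgrove, Hollowpine, Briarlake
Last habitat: Juniper with 86 animals

Round 1: Ashgrove=21 Briarlake=13 Fernhollow=24 Hollowpine=21 Juniper=7 → close Fernhollow (overflow 16)
  24÷4 = 6 each, +1 to first 0
Round 2: Ashgrove=27 Briarlake=19 Hollowpine=27 Juniper=13 → close Ashgrove (overflow 13)
  27÷3 = 9 each, +1 to first 0
Round 3: Briarlake=28 Hollowpine=36 Juniper=22 → close Hollowpine (overflow 22)
  36÷2 = 18 each, +1 to first 0
Round 4: Briarlake=46 Juniper=40 → close Briarlake (overflow 38)
  46÷1 = 46 each, +1 to first 0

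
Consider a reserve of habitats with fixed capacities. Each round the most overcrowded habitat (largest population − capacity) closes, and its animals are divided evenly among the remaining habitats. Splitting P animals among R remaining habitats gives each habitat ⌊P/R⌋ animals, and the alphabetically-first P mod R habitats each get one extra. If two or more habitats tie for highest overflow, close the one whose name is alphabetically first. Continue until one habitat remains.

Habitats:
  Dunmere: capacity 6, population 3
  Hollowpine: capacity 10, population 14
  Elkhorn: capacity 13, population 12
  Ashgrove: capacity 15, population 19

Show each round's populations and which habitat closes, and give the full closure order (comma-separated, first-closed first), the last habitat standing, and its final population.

Closure order: Ashgrove, Hollowpine, Elkhorn
Last habitat: Dunmere with 48 animals

Round 1: Ashgrove=19 Dunmere=3 Elkhorn=12 Hollowpine=14 → close Ashgrove (overflow 4)
  19÷3 = 6 each, +1 to first 1
Round 2: Dunmere=10 Elkhorn=18 Hollowpine=20 → close Hollowpine (overflow 10)
  20÷2 = 10 each, +1 to first 0
Round 3: Dunmere=20 Elkhorn=28 → close Elkhorn (overflow 15)
  28÷1 = 28 each, +1 to first 0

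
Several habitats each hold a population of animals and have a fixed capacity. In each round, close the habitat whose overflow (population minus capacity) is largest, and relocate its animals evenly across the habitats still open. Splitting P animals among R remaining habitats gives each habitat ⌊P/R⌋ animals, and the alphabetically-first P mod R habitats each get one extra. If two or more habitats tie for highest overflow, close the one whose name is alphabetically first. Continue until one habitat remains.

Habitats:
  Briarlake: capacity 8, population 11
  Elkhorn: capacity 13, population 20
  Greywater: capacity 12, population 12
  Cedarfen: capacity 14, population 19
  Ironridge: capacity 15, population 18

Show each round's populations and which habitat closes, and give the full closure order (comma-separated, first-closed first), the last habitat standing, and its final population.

Round 1: Briarlake=11 Cedarfen=19 Elkhorn=20 Greywater=12 Ironridge=18 → close Elkhorn (overflow 7)
  20÷4 = 5 each, +1 to first 0
Round 2: Briarlake=16 Cedarfen=24 Greywater=17 Ironridge=23 → close Cedarfen (overflow 10)
  24÷3 = 8 each, +1 to first 0
Round 3: Briarlake=24 Greywater=25 Ironridge=31 → close Briarlake (overflow 16)
  24÷2 = 12 each, +1 to first 0
Round 4: Greywater=37 Ironridge=43 → close Ironridge (overflow 28)
  43÷1 = 43 each, +1 to first 0

Closure order: Elkhorn, Cedarfen, Briarlake, Ironridge
Last habitat: Greywater with 80 animals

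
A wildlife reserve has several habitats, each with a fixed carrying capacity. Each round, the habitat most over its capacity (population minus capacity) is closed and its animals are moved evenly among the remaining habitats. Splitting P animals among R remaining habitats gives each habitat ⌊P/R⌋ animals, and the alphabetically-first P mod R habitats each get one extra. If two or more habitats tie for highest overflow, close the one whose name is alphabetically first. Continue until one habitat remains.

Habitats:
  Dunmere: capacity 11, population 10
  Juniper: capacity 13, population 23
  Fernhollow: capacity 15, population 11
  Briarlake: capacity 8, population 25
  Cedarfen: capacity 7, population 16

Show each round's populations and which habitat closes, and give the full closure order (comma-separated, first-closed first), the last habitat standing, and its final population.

Closure order: Briarlake, Cedarfen, Juniper, Dunmere
Last habitat: Fernhollow with 85 animals

Round 1: Briarlake=25 Cedarfen=16 Dunmere=10 Fernhollow=11 Juniper=23 → close Briarlake (overflow 17)
  25÷4 = 6 each, +1 to first 1
Round 2: Cedarfen=23 Dunmere=16 Fernhollow=17 Juniper=29 → close Cedarfen (overflow 16)
  23÷3 = 7 each, +1 to first 2
Round 3: Dunmere=24 Fernhollow=25 Juniper=36 → close Juniper (overflow 23)
  36÷2 = 18 each, +1 to first 0
Round 4: Dunmere=42 Fernhollow=43 → close Dunmere (overflow 31)
  42÷1 = 42 each, +1 to first 0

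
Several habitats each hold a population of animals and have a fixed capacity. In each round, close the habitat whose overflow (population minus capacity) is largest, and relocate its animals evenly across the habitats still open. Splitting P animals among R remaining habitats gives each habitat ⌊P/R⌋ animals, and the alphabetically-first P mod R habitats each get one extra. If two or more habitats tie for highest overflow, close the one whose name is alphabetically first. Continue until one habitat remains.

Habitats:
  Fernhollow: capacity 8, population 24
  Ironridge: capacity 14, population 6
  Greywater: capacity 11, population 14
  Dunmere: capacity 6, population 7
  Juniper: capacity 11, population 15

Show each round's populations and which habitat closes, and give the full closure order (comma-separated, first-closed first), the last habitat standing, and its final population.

Closure order: Fernhollow, Juniper, Greywater, Dunmere
Last habitat: Ironridge with 66 animals

Round 1: Dunmere=7 Fernhollow=24 Greywater=14 Ironridge=6 Juniper=15 → close Fernhollow (overflow 16)
  24÷4 = 6 each, +1 to first 0
Round 2: Dunmere=13 Greywater=20 Ironridge=12 Juniper=21 → close Juniper (overflow 10)
  21÷3 = 7 each, +1 to first 0
Round 3: Dunmere=20 Greywater=27 Ironridge=19 → close Greywater (overflow 16)
  27÷2 = 13 each, +1 to first 1
Round 4: Dunmere=34 Ironridge=32 → close Dunmere (overflow 28)
  34÷1 = 34 each, +1 to first 0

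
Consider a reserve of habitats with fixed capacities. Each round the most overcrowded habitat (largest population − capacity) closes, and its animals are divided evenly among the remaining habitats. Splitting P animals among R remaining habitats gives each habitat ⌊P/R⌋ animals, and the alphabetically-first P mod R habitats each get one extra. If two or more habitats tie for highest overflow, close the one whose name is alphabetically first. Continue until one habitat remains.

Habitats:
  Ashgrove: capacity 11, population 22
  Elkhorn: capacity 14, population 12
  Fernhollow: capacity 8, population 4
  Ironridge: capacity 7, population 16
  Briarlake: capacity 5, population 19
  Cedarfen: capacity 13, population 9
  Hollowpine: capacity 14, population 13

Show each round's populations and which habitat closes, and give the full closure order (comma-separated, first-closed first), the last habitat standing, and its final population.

Round 1: Ashgrove=22 Briarlake=19 Cedarfen=9 Elkhorn=12 Fernhollow=4 Hollowpine=13 Ironridge=16 → close Briarlake (overflow 14)
  19÷6 = 3 each, +1 to first 1
Round 2: Ashgrove=26 Cedarfen=12 Elkhorn=15 Fernhollow=7 Hollowpine=16 Ironridge=19 → close Ashgrove (overflow 15)
  26÷5 = 5 each, +1 to first 1
Round 3: Cedarfen=18 Elkhorn=20 Fernhollow=12 Hollowpine=21 Ironridge=24 → close Ironridge (overflow 17)
  24÷4 = 6 each, +1 to first 0
Round 4: Cedarfen=24 Elkhorn=26 Fernhollow=18 Hollowpine=27 → close Hollowpine (overflow 13)
  27÷3 = 9 each, +1 to first 0
Round 5: Cedarfen=33 Elkhorn=35 Fernhollow=27 → close Elkhorn (overflow 21)
  35÷2 = 17 each, +1 to first 1
Round 6: Cedarfen=51 Fernhollow=44 → close Cedarfen (overflow 38)
  51÷1 = 51 each, +1 to first 0

Closure order: Briarlake, Ashgrove, Ironridge, Hollowpine, Elkhorn, Cedarfen
Last habitat: Fernhollow with 95 animals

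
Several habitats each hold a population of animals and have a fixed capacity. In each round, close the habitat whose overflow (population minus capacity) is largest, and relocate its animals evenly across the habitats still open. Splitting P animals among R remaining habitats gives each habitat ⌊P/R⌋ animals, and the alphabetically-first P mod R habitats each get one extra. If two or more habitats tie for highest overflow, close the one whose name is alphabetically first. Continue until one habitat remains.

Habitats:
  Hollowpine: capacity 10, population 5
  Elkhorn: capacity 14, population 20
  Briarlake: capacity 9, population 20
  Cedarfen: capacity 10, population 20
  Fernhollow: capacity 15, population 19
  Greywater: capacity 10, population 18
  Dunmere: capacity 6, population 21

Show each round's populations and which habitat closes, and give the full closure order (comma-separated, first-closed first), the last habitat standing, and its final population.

Round 1: Briarlake=20 Cedarfen=20 Dunmere=21 Elkhorn=20 Fernhollow=19 Greywater=18 Hollowpine=5 → close Dunmere (overflow 15)
  21÷6 = 3 each, +1 to first 3
Round 2: Briarlake=24 Cedarfen=24 Elkhorn=24 Fernhollow=22 Greywater=21 Hollowpine=8 → close Briarlake (overflow 15)
  24÷5 = 4 each, +1 to first 4
Round 3: Cedarfen=29 Elkhorn=29 Fernhollow=27 Greywater=26 Hollowpine=12 → close Cedarfen (overflow 19)
  29÷4 = 7 each, +1 to first 1
Round 4: Elkhorn=37 Fernhollow=34 Greywater=33 Hollowpine=19 → close Elkhorn (overflow 23)
  37÷3 = 12 each, +1 to first 1
Round 5: Fernhollow=47 Greywater=45 Hollowpine=31 → close Greywater (overflow 35)
  45÷2 = 22 each, +1 to first 1
Round 6: Fernhollow=70 Hollowpine=53 → close Fernhollow (overflow 55)
  70÷1 = 70 each, +1 to first 0

Closure order: Dunmere, Briarlake, Cedarfen, Elkhorn, Greywater, Fernhollow
Last habitat: Hollowpine with 123 animals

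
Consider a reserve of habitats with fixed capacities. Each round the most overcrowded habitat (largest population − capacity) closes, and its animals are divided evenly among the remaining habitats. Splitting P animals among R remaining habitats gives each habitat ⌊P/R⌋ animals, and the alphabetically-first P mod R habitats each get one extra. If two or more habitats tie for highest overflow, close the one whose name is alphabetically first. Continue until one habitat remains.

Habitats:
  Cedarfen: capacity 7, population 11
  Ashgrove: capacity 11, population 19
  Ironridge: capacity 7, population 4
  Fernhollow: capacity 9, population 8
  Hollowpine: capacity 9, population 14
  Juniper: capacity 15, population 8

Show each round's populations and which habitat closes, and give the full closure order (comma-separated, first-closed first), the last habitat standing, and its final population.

Closure order: Ashgrove, Hollowpine, Cedarfen, Fernhollow, Ironridge
Last habitat: Juniper with 64 animals

Round 1: Ashgrove=19 Cedarfen=11 Fernhollow=8 Hollowpine=14 Ironridge=4 Juniper=8 → close Ashgrove (overflow 8)
  19÷5 = 3 each, +1 to first 4
Round 2: Cedarfen=15 Fernhollow=12 Hollowpine=18 Ironridge=8 Juniper=11 → close Hollowpine (overflow 9)
  18÷4 = 4 each, +1 to first 2
Round 3: Cedarfen=20 Fernhollow=17 Ironridge=12 Juniper=15 → close Cedarfen (overflow 13)
  20÷3 = 6 each, +1 to first 2
Round 4: Fernhollow=24 Ironridge=19 Juniper=21 → close Fernhollow (overflow 15)
  24÷2 = 12 each, +1 to first 0
Round 5: Ironridge=31 Juniper=33 → close Ironridge (overflow 24)
  31÷1 = 31 each, +1 to first 0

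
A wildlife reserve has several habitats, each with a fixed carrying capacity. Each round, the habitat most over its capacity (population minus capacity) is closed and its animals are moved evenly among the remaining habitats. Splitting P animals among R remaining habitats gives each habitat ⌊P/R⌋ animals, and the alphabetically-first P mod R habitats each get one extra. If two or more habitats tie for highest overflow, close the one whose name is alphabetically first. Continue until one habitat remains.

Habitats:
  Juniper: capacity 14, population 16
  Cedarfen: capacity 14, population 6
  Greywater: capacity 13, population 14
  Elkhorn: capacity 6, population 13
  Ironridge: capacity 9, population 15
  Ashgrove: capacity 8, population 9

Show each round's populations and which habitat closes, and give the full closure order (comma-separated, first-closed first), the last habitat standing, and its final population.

Round 1: Ashgrove=9 Cedarfen=6 Elkhorn=13 Greywater=14 Ironridge=15 Juniper=16 → close Elkhorn (overflow 7)
  13÷5 = 2 each, +1 to first 3
Round 2: Ashgrove=12 Cedarfen=9 Greywater=17 Ironridge=17 Juniper=18 → close Ironridge (overflow 8)
  17÷4 = 4 each, +1 to first 1
Round 3: Ashgrove=17 Cedarfen=13 Greywater=21 Juniper=22 → close Ashgrove (overflow 9)
  17÷3 = 5 each, +1 to first 2
Round 4: Cedarfen=19 Greywater=27 Juniper=27 → close Greywater (overflow 14)
  27÷2 = 13 each, +1 to first 1
Round 5: Cedarfen=33 Juniper=40 → close Juniper (overflow 26)
  40÷1 = 40 each, +1 to first 0

Closure order: Elkhorn, Ironridge, Ashgrove, Greywater, Juniper
Last habitat: Cedarfen with 73 animals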